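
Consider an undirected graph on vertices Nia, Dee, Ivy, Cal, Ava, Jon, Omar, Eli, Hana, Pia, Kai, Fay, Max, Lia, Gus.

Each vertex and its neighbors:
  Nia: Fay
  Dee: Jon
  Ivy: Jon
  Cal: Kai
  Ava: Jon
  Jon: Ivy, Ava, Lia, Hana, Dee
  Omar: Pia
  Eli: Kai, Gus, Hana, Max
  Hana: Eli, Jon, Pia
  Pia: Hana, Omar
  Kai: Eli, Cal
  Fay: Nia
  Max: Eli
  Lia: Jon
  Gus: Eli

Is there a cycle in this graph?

DFS, tracking each vertex's parent; an edge to a visited non-parent vertex closes a cycle.
Start from Nia:
visit Nia (parent –)
  visit Fay (parent Nia)
    Fay–Nia: parent, skip
visit Dee (parent –)
  visit Jon (parent Dee)
    visit Ivy (parent Jon)
      Ivy–Jon: parent, skip
    visit Ava (parent Jon)
      Ava–Jon: parent, skip
    visit Lia (parent Jon)
      Lia–Jon: parent, skip
    visit Hana (parent Jon)
      visit Eli (parent Hana)
        visit Kai (parent Eli)
          Kai–Eli: parent, skip
          visit Cal (parent Kai)
            Cal–Kai: parent, skip
        visit Gus (parent Eli)
          Gus–Eli: parent, skip
        Eli–Hana: parent, skip
        visit Max (parent Eli)
          Max–Eli: parent, skip
      Hana–Jon: parent, skip
      visit Pia (parent Hana)
        Pia–Hana: parent, skip
        visit Omar (parent Pia)
          Omar–Pia: parent, skip
    Jon–Dee: parent, skip
No non-parent visited neighbor found — the graph is a forest.

No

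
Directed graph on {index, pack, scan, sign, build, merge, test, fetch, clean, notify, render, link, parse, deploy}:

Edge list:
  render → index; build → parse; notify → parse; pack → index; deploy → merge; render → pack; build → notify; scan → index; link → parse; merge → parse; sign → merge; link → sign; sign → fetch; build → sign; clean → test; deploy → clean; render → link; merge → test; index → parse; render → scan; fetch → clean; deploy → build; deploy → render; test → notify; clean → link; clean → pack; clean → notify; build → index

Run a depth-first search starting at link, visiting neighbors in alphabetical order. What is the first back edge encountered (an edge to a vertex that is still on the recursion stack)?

clean→link

DFS from link (visiting neighbors in alphabetical order); mark gray on enter, black on exit:
link gray
  parse gray
  parse black
  sign gray
    fetch gray
      clean gray
        clean→link: link is gray → back edge
First back edge: clean → link.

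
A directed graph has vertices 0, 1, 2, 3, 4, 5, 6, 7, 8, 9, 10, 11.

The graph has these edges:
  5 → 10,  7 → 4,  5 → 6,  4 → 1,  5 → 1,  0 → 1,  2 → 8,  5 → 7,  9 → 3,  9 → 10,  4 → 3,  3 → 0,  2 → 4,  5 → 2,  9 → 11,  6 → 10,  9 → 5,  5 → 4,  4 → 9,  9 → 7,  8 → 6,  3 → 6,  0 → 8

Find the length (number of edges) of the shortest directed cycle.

3

For each vertex v, BFS finds the shortest path from v back to v.
The shortest such closed walk is 4 → 9 → 5 → 4, length 3.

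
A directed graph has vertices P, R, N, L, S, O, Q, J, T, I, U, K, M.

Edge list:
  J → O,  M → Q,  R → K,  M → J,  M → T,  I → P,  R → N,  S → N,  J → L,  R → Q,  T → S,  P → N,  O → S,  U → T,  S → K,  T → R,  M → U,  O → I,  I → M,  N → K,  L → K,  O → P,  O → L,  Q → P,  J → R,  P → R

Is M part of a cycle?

M is on a cycle iff M can reach itself via ≥1 edge.
M → J → O → I → M — yes.

Yes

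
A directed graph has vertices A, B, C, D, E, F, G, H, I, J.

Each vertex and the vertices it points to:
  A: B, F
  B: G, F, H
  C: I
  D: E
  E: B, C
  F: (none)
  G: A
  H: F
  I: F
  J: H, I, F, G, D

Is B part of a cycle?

B is on a cycle iff B can reach itself via ≥1 edge.
B → G → A → B — yes.

Yes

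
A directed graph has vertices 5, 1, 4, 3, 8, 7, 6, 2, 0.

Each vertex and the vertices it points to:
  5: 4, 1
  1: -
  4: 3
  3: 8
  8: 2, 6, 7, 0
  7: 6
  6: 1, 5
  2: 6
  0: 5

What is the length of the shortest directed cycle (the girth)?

For each vertex v, BFS finds the shortest path from v back to v.
The shortest such closed walk is 4 → 3 → 8 → 6 → 5 → 4, length 5.

5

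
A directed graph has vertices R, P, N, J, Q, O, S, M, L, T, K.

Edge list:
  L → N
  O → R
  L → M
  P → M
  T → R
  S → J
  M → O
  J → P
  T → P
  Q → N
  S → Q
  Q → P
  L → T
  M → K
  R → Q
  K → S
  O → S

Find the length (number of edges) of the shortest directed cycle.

5

For each vertex v, BFS finds the shortest path from v back to v.
The shortest such closed walk is M → K → S → J → P → M, length 5.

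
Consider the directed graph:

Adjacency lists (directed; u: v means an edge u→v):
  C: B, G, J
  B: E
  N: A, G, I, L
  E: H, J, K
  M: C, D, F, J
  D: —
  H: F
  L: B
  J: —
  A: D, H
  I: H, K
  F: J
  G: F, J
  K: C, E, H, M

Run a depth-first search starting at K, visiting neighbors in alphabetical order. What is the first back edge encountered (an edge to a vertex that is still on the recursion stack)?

DFS from K (visiting neighbors in alphabetical order); mark gray on enter, black on exit:
K gray
  C gray
    B gray
      E gray
        H gray
          F gray
            J gray
            J black
          F black
        H black
        E→J: J black — skip
        E→K: K is gray → back edge
First back edge: E → K.

E→K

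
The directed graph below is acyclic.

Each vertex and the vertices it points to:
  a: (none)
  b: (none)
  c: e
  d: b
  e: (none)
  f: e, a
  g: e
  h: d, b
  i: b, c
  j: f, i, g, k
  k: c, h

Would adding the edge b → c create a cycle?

No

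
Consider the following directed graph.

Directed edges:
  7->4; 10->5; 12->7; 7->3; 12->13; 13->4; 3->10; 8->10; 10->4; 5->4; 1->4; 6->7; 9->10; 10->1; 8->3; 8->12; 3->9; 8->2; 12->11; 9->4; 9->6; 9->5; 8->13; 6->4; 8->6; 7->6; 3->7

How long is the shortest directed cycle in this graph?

2

For each vertex v, BFS finds the shortest path from v back to v.
The shortest such closed walk is 3 → 7 → 3, length 2.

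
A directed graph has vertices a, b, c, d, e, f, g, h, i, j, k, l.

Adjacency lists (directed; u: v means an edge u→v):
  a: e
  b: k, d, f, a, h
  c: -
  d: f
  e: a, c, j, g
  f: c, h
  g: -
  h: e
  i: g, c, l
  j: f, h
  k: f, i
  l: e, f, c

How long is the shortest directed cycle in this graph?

For each vertex v, BFS finds the shortest path from v back to v.
The shortest such closed walk is a → e → a, length 2.

2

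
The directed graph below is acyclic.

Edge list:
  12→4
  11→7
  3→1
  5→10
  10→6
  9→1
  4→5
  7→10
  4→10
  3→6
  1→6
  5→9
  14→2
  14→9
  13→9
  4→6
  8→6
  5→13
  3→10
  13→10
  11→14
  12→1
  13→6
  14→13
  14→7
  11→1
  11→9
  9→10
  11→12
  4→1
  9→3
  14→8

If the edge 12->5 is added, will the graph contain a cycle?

No

Adding 12→5 creates a cycle iff 5 can already reach 12.
Explore from 5: no path reaches 12. The graph stays acyclic.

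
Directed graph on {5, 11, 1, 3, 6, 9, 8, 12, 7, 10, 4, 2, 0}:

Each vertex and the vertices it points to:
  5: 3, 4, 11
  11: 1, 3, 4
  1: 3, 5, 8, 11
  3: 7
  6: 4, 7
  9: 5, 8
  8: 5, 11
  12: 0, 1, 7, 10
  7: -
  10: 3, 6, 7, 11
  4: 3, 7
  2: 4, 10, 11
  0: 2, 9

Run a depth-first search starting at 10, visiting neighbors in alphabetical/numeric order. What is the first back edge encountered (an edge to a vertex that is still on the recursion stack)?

DFS from 10 (visiting neighbors in alphabetical/numeric order); mark gray on enter, black on exit:
10 gray
  3 gray
    7 gray
    7 black
  3 black
  6 gray
    4 gray
      4→3: 3 black — skip
      4→7: 7 black — skip
    4 black
    6→7: 7 black — skip
  6 black
  10→7: 7 black — skip
  11 gray
    1 gray
      1→3: 3 black — skip
      5 gray
        5→3: 3 black — skip
        5→4: 4 black — skip
        5→11: 11 is gray → back edge
First back edge: 5 → 11.

5->11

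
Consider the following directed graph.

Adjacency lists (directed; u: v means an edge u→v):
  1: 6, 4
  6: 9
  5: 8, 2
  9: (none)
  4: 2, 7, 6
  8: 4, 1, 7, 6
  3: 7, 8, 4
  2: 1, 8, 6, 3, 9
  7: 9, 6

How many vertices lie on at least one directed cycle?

A vertex is on a directed cycle iff it belongs to a strongly connected component of size ≥ 2 (or has a self-loop).
The vertices on cycles are {1, 2, 3, 4, 8} — 5 in total.

5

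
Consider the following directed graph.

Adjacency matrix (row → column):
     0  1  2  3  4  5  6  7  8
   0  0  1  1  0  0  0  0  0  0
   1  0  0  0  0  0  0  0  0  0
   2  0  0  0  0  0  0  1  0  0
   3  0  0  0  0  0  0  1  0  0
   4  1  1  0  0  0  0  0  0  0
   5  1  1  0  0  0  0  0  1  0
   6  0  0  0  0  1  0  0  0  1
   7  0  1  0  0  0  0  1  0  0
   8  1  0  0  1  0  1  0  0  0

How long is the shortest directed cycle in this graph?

3

For each vertex v, BFS finds the shortest path from v back to v.
The shortest such closed walk is 6 → 8 → 3 → 6, length 3.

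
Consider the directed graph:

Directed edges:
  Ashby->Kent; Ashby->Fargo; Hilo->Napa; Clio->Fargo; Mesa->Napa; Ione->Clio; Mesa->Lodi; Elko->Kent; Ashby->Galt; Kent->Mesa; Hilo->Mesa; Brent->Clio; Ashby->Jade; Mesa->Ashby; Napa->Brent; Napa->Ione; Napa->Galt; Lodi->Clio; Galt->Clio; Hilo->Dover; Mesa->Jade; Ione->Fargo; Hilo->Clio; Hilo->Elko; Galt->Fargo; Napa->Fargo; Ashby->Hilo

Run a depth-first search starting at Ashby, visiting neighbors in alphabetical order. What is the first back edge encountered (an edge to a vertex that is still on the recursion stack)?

DFS from Ashby (visiting neighbors in alphabetical order); mark gray on enter, black on exit:
Ashby gray
  Fargo gray
  Fargo black
  Galt gray
    Clio gray
      Clio→Fargo: Fargo black — skip
    Clio black
    Galt→Fargo: Fargo black — skip
  Galt black
  Hilo gray
    Hilo→Clio: Clio black — skip
    Dover gray
    Dover black
    Elko gray
      Kent gray
        Mesa gray
          Mesa→Ashby: Ashby is gray → back edge
First back edge: Mesa → Ashby.

Mesa→Ashby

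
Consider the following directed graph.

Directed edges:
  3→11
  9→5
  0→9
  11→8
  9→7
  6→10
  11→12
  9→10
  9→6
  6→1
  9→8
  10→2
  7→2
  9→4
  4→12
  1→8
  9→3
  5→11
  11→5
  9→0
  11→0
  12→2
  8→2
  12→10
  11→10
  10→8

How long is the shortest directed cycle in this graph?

2

For each vertex v, BFS finds the shortest path from v back to v.
The shortest such closed walk is 11 → 5 → 11, length 2.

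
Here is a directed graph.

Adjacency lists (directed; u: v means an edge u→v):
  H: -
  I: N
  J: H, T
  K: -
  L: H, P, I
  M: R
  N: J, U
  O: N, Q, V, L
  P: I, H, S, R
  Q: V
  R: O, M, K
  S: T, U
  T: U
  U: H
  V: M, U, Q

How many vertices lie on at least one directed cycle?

A vertex is on a directed cycle iff it belongs to a strongly connected component of size ≥ 2 (or has a self-loop).
The vertices on cycles are {L, M, O, P, Q, R, V} — 7 in total.

7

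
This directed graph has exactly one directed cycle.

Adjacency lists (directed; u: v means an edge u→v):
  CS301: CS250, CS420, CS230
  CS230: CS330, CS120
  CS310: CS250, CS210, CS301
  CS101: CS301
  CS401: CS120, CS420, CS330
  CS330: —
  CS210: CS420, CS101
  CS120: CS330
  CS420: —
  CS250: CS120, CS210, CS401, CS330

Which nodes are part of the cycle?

CS101, CS210, CS250, CS301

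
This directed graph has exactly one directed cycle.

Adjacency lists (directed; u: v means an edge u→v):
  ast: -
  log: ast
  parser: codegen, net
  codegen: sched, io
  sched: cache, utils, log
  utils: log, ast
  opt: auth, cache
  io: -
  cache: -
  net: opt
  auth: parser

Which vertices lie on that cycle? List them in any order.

DFS with gray/black marking from auth:
auth gray
  parser gray
    codegen gray
      sched gray
        cache gray
        cache black
        utils gray
          log gray
            ast gray
            ast black
          log black
          utils→ast: ast black — skip
        utils black
        sched→log: log black — skip
      sched black
      io gray
      io black
    codegen black
    net gray
      opt gray
        opt→auth: auth is gray → back edge
Back edge closes the cycle auth → parser → net → opt → auth; its vertices are {net, opt, auth, parser}.

net, opt, auth, parser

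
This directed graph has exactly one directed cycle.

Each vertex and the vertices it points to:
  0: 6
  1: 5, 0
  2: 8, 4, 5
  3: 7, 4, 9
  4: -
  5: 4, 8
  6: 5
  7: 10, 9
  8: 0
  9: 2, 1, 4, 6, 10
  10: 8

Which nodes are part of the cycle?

0, 5, 6, 8

DFS with gray/black marking from 6:
6 gray
  5 gray
    4 gray
    4 black
    8 gray
      0 gray
        0→6: 6 is gray → back edge
Back edge closes the cycle 6 → 5 → 8 → 0 → 6; its vertices are {0, 5, 6, 8}.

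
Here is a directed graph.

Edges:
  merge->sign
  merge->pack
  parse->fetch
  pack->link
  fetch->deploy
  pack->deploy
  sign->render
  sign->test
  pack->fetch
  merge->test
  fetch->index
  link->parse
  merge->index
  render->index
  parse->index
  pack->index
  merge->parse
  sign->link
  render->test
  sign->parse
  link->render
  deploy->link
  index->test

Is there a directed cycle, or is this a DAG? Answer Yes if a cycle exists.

Yes

DFS with white/gray/black marking, starting from fetch:
fetch gray
  deploy gray
    link gray
      render gray
        test gray
        test black
        index gray
          index→test: test black — skip
        index black
      render black
      parse gray
        parse→fetch: fetch is gray → back edge
Back edge found, so a cycle exists: fetch → deploy → link → parse → fetch.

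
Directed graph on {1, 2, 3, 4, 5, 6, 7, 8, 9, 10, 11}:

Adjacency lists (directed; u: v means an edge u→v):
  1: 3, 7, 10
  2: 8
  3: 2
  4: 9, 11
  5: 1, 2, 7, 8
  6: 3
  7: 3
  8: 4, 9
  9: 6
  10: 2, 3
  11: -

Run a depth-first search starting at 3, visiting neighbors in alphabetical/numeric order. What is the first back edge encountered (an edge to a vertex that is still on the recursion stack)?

6→3

DFS from 3 (visiting neighbors in alphabetical/numeric order); mark gray on enter, black on exit:
3 gray
  2 gray
    8 gray
      4 gray
        9 gray
          6 gray
            6→3: 3 is gray → back edge
First back edge: 6 → 3.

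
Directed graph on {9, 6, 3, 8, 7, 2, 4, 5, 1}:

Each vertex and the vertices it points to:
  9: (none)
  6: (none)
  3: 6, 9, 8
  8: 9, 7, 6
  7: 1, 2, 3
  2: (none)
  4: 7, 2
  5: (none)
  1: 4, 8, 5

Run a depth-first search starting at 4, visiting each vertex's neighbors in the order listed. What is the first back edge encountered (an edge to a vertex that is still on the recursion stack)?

DFS from 4 (visiting each vertex's neighbors in the order listed); mark gray on enter, black on exit:
4 gray
  7 gray
    1 gray
      1→4: 4 is gray → back edge
First back edge: 1 → 4.

1->4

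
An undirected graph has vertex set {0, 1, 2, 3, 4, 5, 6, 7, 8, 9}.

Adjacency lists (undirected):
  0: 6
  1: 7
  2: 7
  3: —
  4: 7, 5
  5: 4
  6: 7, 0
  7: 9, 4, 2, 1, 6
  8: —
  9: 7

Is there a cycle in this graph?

DFS, tracking each vertex's parent; an edge to a visited non-parent vertex closes a cycle.
Start from 7:
visit 7 (parent –)
  visit 9 (parent 7)
    9–7: parent, skip
  visit 4 (parent 7)
    4–7: parent, skip
    visit 5 (parent 4)
      5–4: parent, skip
  visit 2 (parent 7)
    2–7: parent, skip
  visit 1 (parent 7)
    1–7: parent, skip
  visit 6 (parent 7)
    6–7: parent, skip
    visit 0 (parent 6)
      0–6: parent, skip
visit 3 (parent –)
visit 8 (parent –)
No non-parent visited neighbor found — the graph is a forest.

No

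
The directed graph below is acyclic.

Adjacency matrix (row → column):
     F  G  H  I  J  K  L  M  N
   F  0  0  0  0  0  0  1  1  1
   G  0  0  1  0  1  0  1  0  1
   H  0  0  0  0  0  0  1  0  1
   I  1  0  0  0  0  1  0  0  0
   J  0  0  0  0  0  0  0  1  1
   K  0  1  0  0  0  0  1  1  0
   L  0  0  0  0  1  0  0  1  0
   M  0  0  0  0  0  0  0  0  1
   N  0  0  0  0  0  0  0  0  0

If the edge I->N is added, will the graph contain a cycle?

No

Adding I→N creates a cycle iff N can already reach I.
Explore from N: no path reaches I. The graph stays acyclic.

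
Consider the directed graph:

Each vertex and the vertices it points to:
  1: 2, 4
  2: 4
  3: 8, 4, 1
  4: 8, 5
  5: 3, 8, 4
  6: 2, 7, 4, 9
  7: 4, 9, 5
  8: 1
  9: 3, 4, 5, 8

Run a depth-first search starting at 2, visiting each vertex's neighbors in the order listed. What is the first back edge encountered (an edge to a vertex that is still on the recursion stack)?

1→2

DFS from 2 (visiting each vertex's neighbors in the order listed); mark gray on enter, black on exit:
2 gray
  4 gray
    8 gray
      1 gray
        1→2: 2 is gray → back edge
First back edge: 1 → 2.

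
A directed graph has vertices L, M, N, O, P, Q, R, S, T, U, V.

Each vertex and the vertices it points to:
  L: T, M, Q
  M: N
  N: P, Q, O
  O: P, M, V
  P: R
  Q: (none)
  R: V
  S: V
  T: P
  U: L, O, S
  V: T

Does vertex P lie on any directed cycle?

P is on a cycle iff P can reach itself via ≥1 edge.
P → R → V → T → P — yes.

Yes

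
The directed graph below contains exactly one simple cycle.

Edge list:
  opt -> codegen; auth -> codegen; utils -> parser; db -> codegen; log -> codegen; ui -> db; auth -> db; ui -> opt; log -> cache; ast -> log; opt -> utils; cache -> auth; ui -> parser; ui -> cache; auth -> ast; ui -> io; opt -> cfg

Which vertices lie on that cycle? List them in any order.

ast, log, auth, cache

DFS with gray/black marking from cache:
cache gray
  auth gray
    ast gray
      log gray
        codegen gray
        codegen black
        log→cache: cache is gray → back edge
Back edge closes the cycle cache → auth → ast → log → cache; its vertices are {ast, log, auth, cache}.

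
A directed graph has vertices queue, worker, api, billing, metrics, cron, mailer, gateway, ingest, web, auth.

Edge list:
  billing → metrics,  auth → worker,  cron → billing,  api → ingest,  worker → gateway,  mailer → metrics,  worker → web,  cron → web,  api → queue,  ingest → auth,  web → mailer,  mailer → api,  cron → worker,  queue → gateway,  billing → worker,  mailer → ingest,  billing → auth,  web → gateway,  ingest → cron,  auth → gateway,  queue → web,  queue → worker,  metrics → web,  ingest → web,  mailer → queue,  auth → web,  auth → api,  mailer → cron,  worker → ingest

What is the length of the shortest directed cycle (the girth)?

For each vertex v, BFS finds the shortest path from v back to v.
The shortest such closed walk is mailer → queue → web → mailer, length 3.

3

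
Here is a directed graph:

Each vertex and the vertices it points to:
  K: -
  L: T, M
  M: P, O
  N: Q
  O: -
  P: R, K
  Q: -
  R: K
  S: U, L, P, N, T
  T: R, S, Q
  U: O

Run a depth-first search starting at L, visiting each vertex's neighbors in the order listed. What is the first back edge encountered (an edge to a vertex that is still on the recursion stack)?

S→L

DFS from L (visiting each vertex's neighbors in the order listed); mark gray on enter, black on exit:
L gray
  T gray
    R gray
      K gray
      K black
    R black
    S gray
      U gray
        O gray
        O black
      U black
      S→L: L is gray → back edge
First back edge: S → L.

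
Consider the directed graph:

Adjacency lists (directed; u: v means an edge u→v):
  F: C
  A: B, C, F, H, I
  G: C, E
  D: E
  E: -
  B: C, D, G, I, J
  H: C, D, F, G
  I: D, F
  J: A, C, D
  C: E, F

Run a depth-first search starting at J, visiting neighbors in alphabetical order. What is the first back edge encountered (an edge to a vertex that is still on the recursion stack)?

F->C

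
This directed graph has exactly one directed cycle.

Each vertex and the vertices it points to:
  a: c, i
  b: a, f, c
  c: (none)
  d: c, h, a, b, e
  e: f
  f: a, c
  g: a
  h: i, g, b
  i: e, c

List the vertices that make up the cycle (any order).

DFS with gray/black marking from i:
i gray
  e gray
    f gray
      a gray
        c gray
        c black
        a→i: i is gray → back edge
Back edge closes the cycle i → e → f → a → i; its vertices are {a, e, f, i}.

a, e, f, i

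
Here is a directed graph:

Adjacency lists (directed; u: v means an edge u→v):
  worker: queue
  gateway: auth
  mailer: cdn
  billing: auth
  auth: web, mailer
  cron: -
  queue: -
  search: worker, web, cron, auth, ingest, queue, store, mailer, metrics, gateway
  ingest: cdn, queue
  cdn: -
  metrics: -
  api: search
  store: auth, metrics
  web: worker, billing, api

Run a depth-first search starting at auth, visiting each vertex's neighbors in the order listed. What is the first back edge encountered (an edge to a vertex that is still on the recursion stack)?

DFS from auth (visiting each vertex's neighbors in the order listed); mark gray on enter, black on exit:
auth gray
  web gray
    worker gray
      queue gray
      queue black
    worker black
    billing gray
      billing→auth: auth is gray → back edge
First back edge: billing → auth.

billing->auth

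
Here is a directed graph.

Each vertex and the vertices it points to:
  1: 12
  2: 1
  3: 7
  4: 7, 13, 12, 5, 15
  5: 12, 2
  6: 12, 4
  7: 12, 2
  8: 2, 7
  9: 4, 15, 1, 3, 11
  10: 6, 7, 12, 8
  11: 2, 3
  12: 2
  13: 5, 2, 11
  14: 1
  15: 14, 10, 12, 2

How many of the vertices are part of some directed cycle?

A vertex is on a directed cycle iff it belongs to a strongly connected component of size ≥ 2 (or has a self-loop).
The vertices on cycles are {1, 2, 4, 6, 10, 12, 15} — 7 in total.

7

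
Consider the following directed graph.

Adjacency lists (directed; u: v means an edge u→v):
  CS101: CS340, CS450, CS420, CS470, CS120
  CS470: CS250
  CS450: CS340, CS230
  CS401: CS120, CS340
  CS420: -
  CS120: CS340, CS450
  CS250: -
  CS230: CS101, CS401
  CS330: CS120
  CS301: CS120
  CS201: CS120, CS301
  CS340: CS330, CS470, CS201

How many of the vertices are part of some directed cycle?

9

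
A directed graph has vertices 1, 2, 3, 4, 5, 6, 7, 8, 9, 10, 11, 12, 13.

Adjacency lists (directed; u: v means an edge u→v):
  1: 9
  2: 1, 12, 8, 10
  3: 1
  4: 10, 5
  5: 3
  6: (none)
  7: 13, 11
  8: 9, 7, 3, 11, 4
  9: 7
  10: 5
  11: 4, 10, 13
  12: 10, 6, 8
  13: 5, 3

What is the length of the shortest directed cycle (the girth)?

For each vertex v, BFS finds the shortest path from v back to v.
The shortest such closed walk is 1 → 9 → 7 → 13 → 3 → 1, length 5.

5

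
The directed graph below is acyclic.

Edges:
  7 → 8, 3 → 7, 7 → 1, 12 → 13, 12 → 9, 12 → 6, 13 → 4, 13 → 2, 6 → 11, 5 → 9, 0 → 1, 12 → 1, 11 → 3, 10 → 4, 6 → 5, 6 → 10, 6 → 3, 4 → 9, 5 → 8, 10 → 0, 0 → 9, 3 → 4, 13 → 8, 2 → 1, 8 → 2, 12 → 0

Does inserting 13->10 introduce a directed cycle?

No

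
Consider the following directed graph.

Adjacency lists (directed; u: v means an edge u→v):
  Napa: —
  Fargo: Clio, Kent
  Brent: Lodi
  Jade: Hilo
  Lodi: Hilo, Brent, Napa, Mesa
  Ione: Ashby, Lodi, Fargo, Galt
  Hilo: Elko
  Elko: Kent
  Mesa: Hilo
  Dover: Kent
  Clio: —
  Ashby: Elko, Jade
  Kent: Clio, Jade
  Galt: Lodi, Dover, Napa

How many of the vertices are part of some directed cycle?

A vertex is on a directed cycle iff it belongs to a strongly connected component of size ≥ 2 (or has a self-loop).
The vertices on cycles are {Elko, Hilo, Jade, Kent, Lodi, Brent} — 6 in total.

6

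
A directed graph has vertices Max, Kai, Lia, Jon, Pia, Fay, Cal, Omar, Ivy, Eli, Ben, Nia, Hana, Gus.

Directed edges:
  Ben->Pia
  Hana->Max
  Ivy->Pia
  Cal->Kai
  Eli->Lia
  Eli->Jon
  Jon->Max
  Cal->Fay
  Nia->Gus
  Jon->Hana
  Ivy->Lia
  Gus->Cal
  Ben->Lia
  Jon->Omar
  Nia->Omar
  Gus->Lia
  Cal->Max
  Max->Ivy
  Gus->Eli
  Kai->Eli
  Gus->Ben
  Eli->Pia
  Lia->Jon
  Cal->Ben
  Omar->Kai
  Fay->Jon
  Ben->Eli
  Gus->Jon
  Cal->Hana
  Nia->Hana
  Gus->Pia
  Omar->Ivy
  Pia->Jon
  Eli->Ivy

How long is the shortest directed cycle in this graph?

For each vertex v, BFS finds the shortest path from v back to v.
The shortest such closed walk is Max → Ivy → Pia → Jon → Max, length 4.

4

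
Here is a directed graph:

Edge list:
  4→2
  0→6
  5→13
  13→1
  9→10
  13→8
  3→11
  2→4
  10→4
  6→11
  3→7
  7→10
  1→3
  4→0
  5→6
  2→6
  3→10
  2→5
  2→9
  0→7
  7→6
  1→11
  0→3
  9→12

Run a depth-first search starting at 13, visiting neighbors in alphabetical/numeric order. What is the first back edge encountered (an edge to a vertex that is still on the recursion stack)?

DFS from 13 (visiting neighbors in alphabetical/numeric order); mark gray on enter, black on exit:
13 gray
  1 gray
    3 gray
      7 gray
        6 gray
          11 gray
          11 black
        6 black
        10 gray
          4 gray
            0 gray
              0→3: 3 is gray → back edge
First back edge: 0 → 3.

0→3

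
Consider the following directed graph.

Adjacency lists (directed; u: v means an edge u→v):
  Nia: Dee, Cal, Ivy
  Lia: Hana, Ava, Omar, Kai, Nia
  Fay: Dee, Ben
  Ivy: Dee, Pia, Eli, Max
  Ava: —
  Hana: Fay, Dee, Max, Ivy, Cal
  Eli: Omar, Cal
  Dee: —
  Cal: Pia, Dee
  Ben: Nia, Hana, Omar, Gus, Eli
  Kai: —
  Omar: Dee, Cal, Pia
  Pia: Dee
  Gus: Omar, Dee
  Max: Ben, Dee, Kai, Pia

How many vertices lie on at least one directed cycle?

6

A vertex is on a directed cycle iff it belongs to a strongly connected component of size ≥ 2 (or has a self-loop).
The vertices on cycles are {Ben, Fay, Ivy, Max, Nia, Hana} — 6 in total.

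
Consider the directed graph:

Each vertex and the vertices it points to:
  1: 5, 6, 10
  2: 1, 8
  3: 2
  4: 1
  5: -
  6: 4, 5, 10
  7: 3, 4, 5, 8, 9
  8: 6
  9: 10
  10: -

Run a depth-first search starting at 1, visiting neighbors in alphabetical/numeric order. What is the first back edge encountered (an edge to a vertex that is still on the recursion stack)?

DFS from 1 (visiting neighbors in alphabetical/numeric order); mark gray on enter, black on exit:
1 gray
  5 gray
  5 black
  6 gray
    4 gray
      4→1: 1 is gray → back edge
First back edge: 4 → 1.

4→1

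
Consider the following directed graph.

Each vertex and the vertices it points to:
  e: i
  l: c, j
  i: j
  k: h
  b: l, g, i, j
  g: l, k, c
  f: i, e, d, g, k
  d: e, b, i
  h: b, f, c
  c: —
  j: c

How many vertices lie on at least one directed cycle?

6

A vertex is on a directed cycle iff it belongs to a strongly connected component of size ≥ 2 (or has a self-loop).
The vertices on cycles are {b, d, f, g, h, k} — 6 in total.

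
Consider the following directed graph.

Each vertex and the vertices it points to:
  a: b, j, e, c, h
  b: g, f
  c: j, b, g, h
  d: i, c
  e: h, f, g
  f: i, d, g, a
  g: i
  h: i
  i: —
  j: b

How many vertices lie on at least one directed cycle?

7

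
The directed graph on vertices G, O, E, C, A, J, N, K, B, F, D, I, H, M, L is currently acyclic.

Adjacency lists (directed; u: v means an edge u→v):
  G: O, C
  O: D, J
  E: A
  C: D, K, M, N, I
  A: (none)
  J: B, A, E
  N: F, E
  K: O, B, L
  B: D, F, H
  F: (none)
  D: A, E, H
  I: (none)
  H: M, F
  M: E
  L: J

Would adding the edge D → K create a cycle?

Adding D→K creates a cycle iff K can already reach D.
Path from K: K → O → D.
So K → … → D → K is a cycle.

Yes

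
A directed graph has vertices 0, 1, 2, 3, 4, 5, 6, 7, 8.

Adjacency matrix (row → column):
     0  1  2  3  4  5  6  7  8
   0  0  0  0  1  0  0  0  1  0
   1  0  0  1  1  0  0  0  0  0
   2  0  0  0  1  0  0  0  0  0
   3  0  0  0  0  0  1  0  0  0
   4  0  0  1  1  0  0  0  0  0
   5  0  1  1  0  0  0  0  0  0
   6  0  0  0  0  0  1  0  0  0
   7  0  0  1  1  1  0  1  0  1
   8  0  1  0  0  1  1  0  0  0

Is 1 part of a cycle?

1 is on a cycle iff 1 can reach itself via ≥1 edge.
1 → 3 → 5 → 1 — yes.

Yes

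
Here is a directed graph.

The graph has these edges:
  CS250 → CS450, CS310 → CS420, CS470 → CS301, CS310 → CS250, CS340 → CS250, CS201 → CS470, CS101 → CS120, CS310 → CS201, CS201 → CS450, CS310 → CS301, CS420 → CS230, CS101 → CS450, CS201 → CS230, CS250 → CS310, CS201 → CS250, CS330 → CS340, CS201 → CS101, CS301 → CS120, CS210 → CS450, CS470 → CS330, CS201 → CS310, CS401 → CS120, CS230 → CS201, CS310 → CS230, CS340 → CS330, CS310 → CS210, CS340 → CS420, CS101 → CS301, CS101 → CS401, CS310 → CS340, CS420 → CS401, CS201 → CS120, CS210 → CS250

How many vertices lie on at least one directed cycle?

9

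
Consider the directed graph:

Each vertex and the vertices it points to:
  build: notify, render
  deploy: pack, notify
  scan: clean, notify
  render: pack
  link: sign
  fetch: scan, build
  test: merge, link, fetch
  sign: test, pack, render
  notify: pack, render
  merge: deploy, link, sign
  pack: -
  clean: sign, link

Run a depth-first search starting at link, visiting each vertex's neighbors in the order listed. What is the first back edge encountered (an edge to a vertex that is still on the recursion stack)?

DFS from link (visiting each vertex's neighbors in the order listed); mark gray on enter, black on exit:
link gray
  sign gray
    test gray
      merge gray
        deploy gray
          pack gray
          pack black
          notify gray
            notify→pack: pack black — skip
            render gray
              render→pack: pack black — skip
            render black
          notify black
        deploy black
        merge→link: link is gray → back edge
First back edge: merge → link.

merge->link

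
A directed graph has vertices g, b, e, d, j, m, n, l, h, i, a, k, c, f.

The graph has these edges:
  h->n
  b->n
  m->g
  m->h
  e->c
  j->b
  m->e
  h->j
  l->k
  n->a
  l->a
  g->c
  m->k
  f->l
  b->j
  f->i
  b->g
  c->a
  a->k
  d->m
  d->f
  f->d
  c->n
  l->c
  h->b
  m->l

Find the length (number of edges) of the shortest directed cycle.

For each vertex v, BFS finds the shortest path from v back to v.
The shortest such closed walk is d → f → d, length 2.

2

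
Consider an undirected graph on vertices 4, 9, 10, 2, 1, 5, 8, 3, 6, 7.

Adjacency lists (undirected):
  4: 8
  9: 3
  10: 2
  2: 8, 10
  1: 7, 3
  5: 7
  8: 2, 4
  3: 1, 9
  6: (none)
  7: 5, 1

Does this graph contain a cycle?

No

DFS, tracking each vertex's parent; an edge to a visited non-parent vertex closes a cycle.
Start from 5:
visit 5 (parent –)
  visit 7 (parent 5)
    7–5: parent, skip
    visit 1 (parent 7)
      1–7: parent, skip
      visit 3 (parent 1)
        3–1: parent, skip
        visit 9 (parent 3)
          9–3: parent, skip
visit 4 (parent –)
  visit 8 (parent 4)
    visit 2 (parent 8)
      2–8: parent, skip
      visit 10 (parent 2)
        10–2: parent, skip
    8–4: parent, skip
visit 6 (parent –)
No non-parent visited neighbor found — the graph is a forest.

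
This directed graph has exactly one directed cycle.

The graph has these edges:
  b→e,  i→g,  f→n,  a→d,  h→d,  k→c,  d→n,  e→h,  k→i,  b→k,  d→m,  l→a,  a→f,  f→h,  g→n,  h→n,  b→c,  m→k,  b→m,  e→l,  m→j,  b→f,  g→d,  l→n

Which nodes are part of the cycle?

d, g, i, k, m

DFS with gray/black marking from m:
m gray
  j gray
  j black
  k gray
    i gray
      g gray
        n gray
        n black
        d gray
          d→n: n black — skip
          d→m: m is gray → back edge
Back edge closes the cycle m → k → i → g → d → m; its vertices are {d, g, i, k, m}.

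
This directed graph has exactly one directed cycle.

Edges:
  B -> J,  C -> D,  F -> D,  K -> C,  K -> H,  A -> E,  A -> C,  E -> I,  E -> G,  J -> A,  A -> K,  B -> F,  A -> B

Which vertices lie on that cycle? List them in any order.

DFS with gray/black marking from A:
A gray
  E gray
    G gray
    G black
    I gray
    I black
  E black
  K gray
    H gray
    H black
    C gray
      D gray
      D black
    C black
  K black
  B gray
    F gray
      F→D: D black — skip
    F black
    J gray
      J→A: A is gray → back edge
Back edge closes the cycle A → B → J → A; its vertices are {A, B, J}.

A, B, J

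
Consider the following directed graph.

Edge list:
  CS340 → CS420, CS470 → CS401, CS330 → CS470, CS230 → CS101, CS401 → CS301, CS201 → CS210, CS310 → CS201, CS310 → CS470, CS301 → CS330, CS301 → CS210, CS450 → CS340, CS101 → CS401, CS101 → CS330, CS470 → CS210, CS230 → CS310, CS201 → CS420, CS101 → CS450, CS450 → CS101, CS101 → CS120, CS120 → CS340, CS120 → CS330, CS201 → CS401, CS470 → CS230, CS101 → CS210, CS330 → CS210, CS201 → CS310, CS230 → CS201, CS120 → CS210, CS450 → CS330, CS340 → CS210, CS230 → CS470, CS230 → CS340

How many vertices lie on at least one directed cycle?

10

A vertex is on a directed cycle iff it belongs to a strongly connected component of size ≥ 2 (or has a self-loop).
The vertices on cycles are {CS101, CS120, CS201, CS230, CS301, CS310, CS330, CS401, CS450, CS470} — 10 in total.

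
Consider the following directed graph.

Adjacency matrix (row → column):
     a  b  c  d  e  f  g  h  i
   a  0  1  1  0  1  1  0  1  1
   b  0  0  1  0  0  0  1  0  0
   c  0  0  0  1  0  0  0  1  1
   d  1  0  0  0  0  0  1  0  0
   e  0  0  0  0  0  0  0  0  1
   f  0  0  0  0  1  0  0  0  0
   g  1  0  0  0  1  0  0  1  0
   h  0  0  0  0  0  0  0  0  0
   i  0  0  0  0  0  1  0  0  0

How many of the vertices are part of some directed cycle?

8

A vertex is on a directed cycle iff it belongs to a strongly connected component of size ≥ 2 (or has a self-loop).
The vertices on cycles are {a, b, c, d, e, f, g, i} — 8 in total.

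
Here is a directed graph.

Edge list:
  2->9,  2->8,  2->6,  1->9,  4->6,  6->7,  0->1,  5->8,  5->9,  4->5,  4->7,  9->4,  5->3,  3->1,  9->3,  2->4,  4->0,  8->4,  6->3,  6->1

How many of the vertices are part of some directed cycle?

8

A vertex is on a directed cycle iff it belongs to a strongly connected component of size ≥ 2 (or has a self-loop).
The vertices on cycles are {0, 1, 3, 4, 5, 6, 8, 9} — 8 in total.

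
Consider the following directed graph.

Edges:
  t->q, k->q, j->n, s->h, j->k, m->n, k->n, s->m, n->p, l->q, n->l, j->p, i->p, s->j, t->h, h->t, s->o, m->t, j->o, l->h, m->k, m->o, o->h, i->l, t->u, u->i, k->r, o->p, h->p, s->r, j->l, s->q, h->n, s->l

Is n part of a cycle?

n is on a cycle iff n can reach itself via ≥1 edge.
n → l → h → n — yes.

Yes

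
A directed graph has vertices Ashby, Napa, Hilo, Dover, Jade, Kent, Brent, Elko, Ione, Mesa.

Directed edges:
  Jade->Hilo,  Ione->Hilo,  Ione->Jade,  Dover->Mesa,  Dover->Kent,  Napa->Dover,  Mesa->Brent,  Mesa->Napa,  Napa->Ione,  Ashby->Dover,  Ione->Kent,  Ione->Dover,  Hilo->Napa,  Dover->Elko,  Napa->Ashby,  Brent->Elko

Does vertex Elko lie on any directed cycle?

Elko lies on a cycle iff there is a path from Elko back to itself.
Exploring from Elko, it never reaches itself; equivalently, its strongly connected component is a singleton.

No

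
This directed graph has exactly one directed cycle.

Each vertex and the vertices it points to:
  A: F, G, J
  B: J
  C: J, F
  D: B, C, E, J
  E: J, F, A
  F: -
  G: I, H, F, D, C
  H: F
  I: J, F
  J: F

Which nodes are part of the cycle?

DFS with gray/black marking from G:
G gray
  I gray
    J gray
      F gray
      F black
    J black
    I→F: F black — skip
  I black
  H gray
    H→F: F black — skip
  H black
  G→F: F black — skip
  D gray
    B gray
      B→J: J black — skip
    B black
    C gray
      C→J: J black — skip
      C→F: F black — skip
    C black
    E gray
      E→J: J black — skip
      E→F: F black — skip
      A gray
        A→F: F black — skip
        A→G: G is gray → back edge
Back edge closes the cycle G → D → E → A → G; its vertices are {A, D, E, G}.

A, D, E, G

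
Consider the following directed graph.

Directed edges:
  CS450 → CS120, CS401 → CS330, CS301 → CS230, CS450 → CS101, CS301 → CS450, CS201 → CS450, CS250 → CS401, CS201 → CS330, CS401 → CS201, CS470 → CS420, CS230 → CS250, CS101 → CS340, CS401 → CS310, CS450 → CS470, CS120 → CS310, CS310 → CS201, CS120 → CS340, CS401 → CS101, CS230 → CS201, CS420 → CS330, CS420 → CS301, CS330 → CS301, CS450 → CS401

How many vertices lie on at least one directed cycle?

11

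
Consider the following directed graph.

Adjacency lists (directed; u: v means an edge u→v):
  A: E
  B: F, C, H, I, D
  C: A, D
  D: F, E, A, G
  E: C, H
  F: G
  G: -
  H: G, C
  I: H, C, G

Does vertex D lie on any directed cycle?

Yes

D is on a cycle iff D can reach itself via ≥1 edge.
D → E → C → D — yes.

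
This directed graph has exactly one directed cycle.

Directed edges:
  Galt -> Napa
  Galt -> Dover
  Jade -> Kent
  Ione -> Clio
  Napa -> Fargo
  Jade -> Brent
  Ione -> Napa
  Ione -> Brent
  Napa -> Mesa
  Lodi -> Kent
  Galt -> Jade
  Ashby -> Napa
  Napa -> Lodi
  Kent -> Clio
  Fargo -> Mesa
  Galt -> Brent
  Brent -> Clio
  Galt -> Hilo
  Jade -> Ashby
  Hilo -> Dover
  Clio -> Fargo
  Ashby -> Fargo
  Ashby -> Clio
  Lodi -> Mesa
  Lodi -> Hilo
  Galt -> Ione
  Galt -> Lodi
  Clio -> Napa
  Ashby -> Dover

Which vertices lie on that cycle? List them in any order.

Clio, Kent, Lodi, Napa

DFS with gray/black marking from Lodi:
Lodi gray
  Kent gray
    Clio gray
      Fargo gray
        Mesa gray
        Mesa black
      Fargo black
      Napa gray
        Napa→Mesa: Mesa black — skip
        Napa→Lodi: Lodi is gray → back edge
Back edge closes the cycle Lodi → Kent → Clio → Napa → Lodi; its vertices are {Clio, Kent, Lodi, Napa}.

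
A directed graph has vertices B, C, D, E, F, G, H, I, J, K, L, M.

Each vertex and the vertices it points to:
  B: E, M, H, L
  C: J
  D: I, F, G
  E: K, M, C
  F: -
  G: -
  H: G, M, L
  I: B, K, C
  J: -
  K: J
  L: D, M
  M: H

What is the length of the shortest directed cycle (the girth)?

For each vertex v, BFS finds the shortest path from v back to v.
The shortest such closed walk is H → M → H, length 2.

2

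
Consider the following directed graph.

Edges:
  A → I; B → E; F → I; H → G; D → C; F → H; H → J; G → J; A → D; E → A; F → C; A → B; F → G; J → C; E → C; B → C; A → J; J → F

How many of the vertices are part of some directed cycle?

A vertex is on a directed cycle iff it belongs to a strongly connected component of size ≥ 2 (or has a self-loop).
The vertices on cycles are {A, B, E, F, G, H, J} — 7 in total.

7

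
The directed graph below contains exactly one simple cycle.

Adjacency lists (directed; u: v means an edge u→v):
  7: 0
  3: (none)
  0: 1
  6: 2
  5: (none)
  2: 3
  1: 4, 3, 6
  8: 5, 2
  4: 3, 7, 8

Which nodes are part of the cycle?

DFS with gray/black marking from 1:
1 gray
  4 gray
    3 gray
    3 black
    7 gray
      0 gray
        0→1: 1 is gray → back edge
Back edge closes the cycle 1 → 4 → 7 → 0 → 1; its vertices are {0, 1, 4, 7}.

0, 1, 4, 7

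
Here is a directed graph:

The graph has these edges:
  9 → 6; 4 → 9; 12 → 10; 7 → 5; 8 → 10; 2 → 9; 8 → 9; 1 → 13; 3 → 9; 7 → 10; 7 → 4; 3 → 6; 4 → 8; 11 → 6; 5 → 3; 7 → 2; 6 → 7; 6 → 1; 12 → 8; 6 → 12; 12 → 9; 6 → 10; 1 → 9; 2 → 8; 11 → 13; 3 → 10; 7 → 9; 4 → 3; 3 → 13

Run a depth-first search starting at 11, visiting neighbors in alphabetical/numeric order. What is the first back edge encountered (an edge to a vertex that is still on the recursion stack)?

9->6

DFS from 11 (visiting neighbors in alphabetical/numeric order); mark gray on enter, black on exit:
11 gray
  6 gray
    1 gray
      9 gray
        9→6: 6 is gray → back edge
First back edge: 9 → 6.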